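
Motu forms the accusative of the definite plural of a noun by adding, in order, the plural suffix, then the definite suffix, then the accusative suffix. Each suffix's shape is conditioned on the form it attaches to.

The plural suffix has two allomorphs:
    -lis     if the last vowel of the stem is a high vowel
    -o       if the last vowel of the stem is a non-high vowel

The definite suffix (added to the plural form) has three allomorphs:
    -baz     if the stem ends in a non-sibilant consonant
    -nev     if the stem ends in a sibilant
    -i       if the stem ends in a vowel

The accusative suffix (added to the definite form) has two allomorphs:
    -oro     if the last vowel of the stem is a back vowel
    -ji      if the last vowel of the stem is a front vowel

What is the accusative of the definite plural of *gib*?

giblisnevji

*gib*: last vowel = /i/, a high vowel → -lis → *giblis*.
Since the final sound of the plural form *giblis* is /s/ (a sibilant), it takes -nev, giving *giblisnev*.
The definite form *giblisnev* — last vowel /e/ (a front vowel) → -ji → *giblisnevji*.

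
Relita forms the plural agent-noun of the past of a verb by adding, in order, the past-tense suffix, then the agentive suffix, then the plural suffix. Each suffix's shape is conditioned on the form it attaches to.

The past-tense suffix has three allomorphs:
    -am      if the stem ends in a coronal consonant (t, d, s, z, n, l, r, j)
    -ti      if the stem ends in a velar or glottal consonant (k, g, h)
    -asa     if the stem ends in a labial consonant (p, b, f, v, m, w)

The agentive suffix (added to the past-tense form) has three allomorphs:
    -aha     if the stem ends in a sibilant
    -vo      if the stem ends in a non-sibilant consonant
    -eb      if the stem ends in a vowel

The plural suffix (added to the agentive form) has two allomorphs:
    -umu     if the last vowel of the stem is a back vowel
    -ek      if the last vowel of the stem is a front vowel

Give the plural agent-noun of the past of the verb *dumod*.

*dumod* — final consonant /d/ (coronal) → -am → *dumodam*.
The final sound of the past-tense form *dumodam* is /m/, which is a non-sibilant consonant, so the agentive suffix is -vo, giving *dumodamvo*.
The agentive form *dumodamvo*: last vowel = /o/, a back vowel → -umu → *dumodamvoumu*.

dumodamvoumu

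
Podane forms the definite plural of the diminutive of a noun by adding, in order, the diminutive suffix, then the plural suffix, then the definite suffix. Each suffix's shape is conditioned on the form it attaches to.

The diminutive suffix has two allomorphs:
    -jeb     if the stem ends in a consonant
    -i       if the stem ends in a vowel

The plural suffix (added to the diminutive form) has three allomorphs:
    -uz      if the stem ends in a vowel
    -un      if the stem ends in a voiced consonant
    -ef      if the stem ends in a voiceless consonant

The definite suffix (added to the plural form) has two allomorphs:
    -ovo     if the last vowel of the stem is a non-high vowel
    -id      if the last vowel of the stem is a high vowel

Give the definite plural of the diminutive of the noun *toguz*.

toguzjebunid

Since the final sound of *toguz* is /z/ (a consonant), it takes -jeb, giving *toguzjeb*.
The diminutive form *toguzjeb* — final sound /b/ (a voiced consonant) → -un → *toguzjebun*.
The plural form *toguzjebun* — last vowel /u/ (a high vowel) → -id → *toguzjebunid*.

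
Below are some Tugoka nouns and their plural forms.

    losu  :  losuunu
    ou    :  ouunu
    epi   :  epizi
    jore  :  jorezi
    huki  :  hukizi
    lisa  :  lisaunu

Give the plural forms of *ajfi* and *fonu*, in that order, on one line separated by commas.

ajfizi, fonuunu

The alternation tracks the last vowel of the stem — -zi when the last vowel of the stem is a front vowel (*epi*, *jore*, *huki*); -unu when the last vowel of the stem is a back vowel (*losu*, *ou*, *lisa*).
Since the last vowel of *ajfi* is /i/ (a front vowel), it takes -zi, giving *ajfizi*.
*fonu*: last vowel = /u/, a back vowel → -unu → *fonuunu*.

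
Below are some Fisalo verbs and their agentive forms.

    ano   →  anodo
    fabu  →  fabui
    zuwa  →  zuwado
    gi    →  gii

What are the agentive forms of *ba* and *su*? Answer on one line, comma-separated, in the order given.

Looking at the last vowel of each stem: -i when the last vowel of the stem is a high vowel (*fabu*, *gi*); -do when the last vowel of the stem is a non-high vowel (*ano*, *zuwa*).
*ba*: last vowel = /a/, a non-high vowel → -do → *bado*.
Since the last vowel of *su* is /u/ (a high vowel), it takes -i, giving *sui*.

bado, sui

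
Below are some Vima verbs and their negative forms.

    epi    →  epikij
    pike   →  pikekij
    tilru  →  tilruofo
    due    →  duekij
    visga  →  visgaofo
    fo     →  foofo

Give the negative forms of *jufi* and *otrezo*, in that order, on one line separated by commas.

jufikij, otrezoofo

The suffix is conditioned by the last vowel: -kij when the last vowel of the stem is a front vowel (*epi*, *pike*, *due*); -ofo when the last vowel of the stem is a back vowel (*tilru*, *visga*, *fo*).
Since the last vowel of *jufi* is /i/ (a front vowel), it takes -kij, giving *jufikij*.
Since the last vowel of *otrezo* is /o/ (a back vowel), it takes -ofo, giving *otrezoofo*.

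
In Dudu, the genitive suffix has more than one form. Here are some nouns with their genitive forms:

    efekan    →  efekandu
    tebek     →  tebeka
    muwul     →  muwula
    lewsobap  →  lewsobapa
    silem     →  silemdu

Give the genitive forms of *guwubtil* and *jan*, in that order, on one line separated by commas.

The suffix is conditioned by the final consonant: -du when the stem ends in a nasal (*efekan*, *silem*); -a when the stem ends in a non-nasal consonant (*tebek*, *muwul*, *lewsobap*).
The final consonant of *guwubtil* is /l/, which is non-nasal, so the suffix is -a, giving *guwubtila*.
The final consonant of *jan* is /n/, which is a nasal, so the suffix is -du, giving *jandu*.

guwubtila, jandu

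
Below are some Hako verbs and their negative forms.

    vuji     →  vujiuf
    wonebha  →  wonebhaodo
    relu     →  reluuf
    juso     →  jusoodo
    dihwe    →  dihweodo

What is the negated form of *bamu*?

bamuuf

The suffix is conditioned by the last vowel: -uf when the last vowel of the stem is a high vowel (*vuji*, *relu*); -odo when the last vowel of the stem is a non-high vowel (*wonebha*, *juso*, *dihwe*).
The last vowel of *bamu* is /u/, which is a high vowel, so the suffix is -uf, giving *bamuuf*.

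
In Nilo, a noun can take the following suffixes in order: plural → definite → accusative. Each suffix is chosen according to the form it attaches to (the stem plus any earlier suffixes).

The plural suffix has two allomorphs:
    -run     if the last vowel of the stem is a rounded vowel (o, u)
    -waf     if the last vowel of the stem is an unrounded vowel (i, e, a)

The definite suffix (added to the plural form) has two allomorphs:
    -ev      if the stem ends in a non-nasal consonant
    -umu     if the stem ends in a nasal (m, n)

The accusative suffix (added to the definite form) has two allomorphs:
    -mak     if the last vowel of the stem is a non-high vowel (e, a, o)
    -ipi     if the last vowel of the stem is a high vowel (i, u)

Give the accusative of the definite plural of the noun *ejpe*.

ejpewafevmak

The last vowel of *ejpe* is /e/, which is an unrounded vowel, so the plural suffix is -waf, giving *ejpewaf*.
Since the final consonant of the plural form *ejpewaf* is /f/ (non-nasal), it takes -ev, giving *ejpewafev*.
The definite form *ejpewafev*: last vowel = /e/, a non-high vowel → -mak → *ejpewafevmak*.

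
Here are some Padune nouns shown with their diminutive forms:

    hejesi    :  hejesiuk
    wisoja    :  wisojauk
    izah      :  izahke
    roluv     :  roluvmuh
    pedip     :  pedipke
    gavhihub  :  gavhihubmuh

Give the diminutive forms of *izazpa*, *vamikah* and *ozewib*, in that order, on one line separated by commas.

The pattern is voicing of the final sound: -ke when the stem ends in a voiceless consonant (*izah*, *pedip*); -muh when the stem ends in a voiced consonant (*roluv*, *gavhihub*); -uk when the stem ends in a vowel (*hejesi*, *wisoja*).
Since the final sound of *izazpa* is /a/ (a vowel), it takes -uk, giving *izazpauk*.
The final sound of *vamikah* is /h/, which is a voiceless consonant, so the suffix is -ke, giving *vamikahke*.
*ozewib* — final sound /b/ (a voiced consonant) → -muh → *ozewibmuh*.

izazpauk, vamikahke, ozewibmuh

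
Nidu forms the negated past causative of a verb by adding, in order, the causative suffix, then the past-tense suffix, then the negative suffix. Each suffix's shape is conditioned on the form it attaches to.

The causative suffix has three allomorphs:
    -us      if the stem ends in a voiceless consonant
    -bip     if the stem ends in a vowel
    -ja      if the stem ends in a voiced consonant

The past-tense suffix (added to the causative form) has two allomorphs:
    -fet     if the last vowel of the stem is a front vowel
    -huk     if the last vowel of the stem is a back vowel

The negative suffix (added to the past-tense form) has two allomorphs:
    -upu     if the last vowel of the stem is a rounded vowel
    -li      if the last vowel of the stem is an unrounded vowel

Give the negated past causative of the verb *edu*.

*edu* — final sound /u/ (a vowel) → -bip → *edubip*.
The causative form *edubip* — last vowel /i/ (a front vowel) → -fet → *edubipfet*.
The last vowel of the past-tense form *edubipfet* is /e/, which is an unrounded vowel, so the negative suffix is -li, giving *edubipfetli*.

edubipfetli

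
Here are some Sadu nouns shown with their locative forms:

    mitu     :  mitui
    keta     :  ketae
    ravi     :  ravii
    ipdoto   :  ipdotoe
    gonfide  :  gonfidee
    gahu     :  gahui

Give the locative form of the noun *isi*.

Looking at the last vowel of each stem: -i when the last vowel of the stem is a high vowel (*mitu*, *ravi*, *gahu*); -e when the last vowel of the stem is a non-high vowel (*keta*, *ipdoto*, *gonfide*).
Since the last vowel of *isi* is /i/ (a high vowel), it takes -i, giving *isii*.

isii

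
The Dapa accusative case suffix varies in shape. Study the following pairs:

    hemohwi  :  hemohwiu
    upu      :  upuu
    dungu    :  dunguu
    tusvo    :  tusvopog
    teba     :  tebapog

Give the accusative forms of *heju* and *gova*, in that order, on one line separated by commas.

hejuu, govapog

The suffix is conditioned by the last vowel: -u when the last vowel of the stem is a high vowel (*hemohwi*, *upu*, *dungu*); -pog when the last vowel of the stem is a non-high vowel (*tusvo*, *teba*).
*heju* — last vowel /u/ (a high vowel) → -u → *hejuu*.
Since the last vowel of *gova* is /a/ (a non-high vowel), it takes -pog, giving *govapog*.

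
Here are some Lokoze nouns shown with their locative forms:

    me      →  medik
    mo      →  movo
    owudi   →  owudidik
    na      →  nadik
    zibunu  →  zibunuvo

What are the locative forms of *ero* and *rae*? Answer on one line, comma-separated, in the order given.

The alternation tracks the last vowel of the stem — -vo when the last vowel of the stem is a rounded vowel (*mo*, *zibunu*); -dik when the last vowel of the stem is an unrounded vowel (*me*, *owudi*, *na*).
*ero*: last vowel = /o/, a rounded vowel → -vo → *erovo*.
Since the last vowel of *rae* is /e/ (an unrounded vowel), it takes -dik, giving *raedik*.

erovo, raedik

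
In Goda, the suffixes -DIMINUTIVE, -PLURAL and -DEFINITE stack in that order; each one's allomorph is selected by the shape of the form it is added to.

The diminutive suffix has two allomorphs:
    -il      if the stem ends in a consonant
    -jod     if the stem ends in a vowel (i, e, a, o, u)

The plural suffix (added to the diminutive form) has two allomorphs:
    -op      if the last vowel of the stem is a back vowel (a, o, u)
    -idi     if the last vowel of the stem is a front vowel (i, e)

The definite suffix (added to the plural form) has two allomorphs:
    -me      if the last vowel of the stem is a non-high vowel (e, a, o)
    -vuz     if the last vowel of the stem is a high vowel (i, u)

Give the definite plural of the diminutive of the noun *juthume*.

*juthume*: final sound = /e/, a vowel → -jod → *juthumejod*.
The last vowel of the diminutive form *juthumejod* is /o/, which is a back vowel, so the plural suffix is -op, giving *juthumejodop*.
Since the last vowel of the plural form *juthumejodop* is /o/ (a non-high vowel), it takes -me, giving *juthumejodopme*.

juthumejodopme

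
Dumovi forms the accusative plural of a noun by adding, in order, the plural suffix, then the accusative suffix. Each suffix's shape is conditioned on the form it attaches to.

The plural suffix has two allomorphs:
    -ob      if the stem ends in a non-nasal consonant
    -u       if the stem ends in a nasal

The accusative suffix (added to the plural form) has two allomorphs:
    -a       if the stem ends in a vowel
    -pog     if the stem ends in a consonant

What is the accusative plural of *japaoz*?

japaozobpog

*japaoz*: final consonant = /z/, non-nasal → -ob → *japaozob*.
The plural form *japaozob*: final sound = /b/, a consonant → -pog → *japaozobpog*.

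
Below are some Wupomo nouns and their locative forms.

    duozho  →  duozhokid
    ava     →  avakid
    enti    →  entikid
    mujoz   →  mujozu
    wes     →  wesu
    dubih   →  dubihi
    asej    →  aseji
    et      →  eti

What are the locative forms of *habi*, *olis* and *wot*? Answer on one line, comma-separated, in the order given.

The pattern is sibilance of the final sound: -u when the stem ends in a sibilant (*mujoz*, *wes*); -i when the stem ends in a non-sibilant consonant (*dubih*, *asej*, *et*); -kid when the stem ends in a vowel (*duozho*, *ava*, *enti*).
Since the final sound of *habi* is /i/ (a vowel), it takes -kid, giving *habikid*.
Since the final sound of *olis* is /s/ (a sibilant), it takes -u, giving *olisu*.
Since the final sound of *wot* is /t/ (a non-sibilant consonant), it takes -i, giving *woti*.

habikid, olisu, woti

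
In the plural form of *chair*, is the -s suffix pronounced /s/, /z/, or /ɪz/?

The stem *chair* ends in a voiced non-sibilant sound.
The plural suffix surfaces as /ɪz/ after sibilants, /s/ after other voiceless consonants, and /z/ after other voiced sounds.
So the plural -s on *chair* is pronounced /z/.

/z/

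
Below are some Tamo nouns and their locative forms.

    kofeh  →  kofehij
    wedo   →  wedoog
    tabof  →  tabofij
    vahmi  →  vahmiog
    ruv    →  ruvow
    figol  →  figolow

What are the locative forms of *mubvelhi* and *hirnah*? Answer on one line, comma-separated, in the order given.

mubvelhiog, hirnahij

The pattern is voicing of the final sound: -ij when the stem ends in a voiceless consonant (*kofeh*, *tabof*); -ow when the stem ends in a voiced consonant (*ruv*, *figol*); -og when the stem ends in a vowel (*wedo*, *vahmi*).
*mubvelhi*: final sound = /i/, a vowel → -og → *mubvelhiog*.
Since the final sound of *hirnah* is /h/ (a voiceless consonant), it takes -ij, giving *hirnahij*.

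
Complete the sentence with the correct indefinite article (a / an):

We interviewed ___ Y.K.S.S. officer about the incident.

The indefinite article is chosen by the initial *sound* of the following word, not its spelling.
The initialism *Y.K.S.S.* is read letter by letter; the first letter, Y, is pronounced /waɪ/, which begins with a consonant sound.
So the article is *a*: We interviewed a Y.K.S.S. officer about the incident.

a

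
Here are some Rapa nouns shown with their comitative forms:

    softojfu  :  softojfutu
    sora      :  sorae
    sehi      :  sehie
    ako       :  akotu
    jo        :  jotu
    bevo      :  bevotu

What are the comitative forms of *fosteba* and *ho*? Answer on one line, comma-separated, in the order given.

fostebae, hotu

Looking at the last vowel of each stem: -tu when the last vowel of the stem is a rounded vowel (*softojfu*, *ako*, *jo*, *bevo*); -e when the last vowel of the stem is an unrounded vowel (*sora*, *sehi*).
The last vowel of *fosteba* is /a/, which is an unrounded vowel, so the suffix is -e, giving *fostebae*.
*ho*: last vowel = /o/, a rounded vowel → -tu → *hotu*.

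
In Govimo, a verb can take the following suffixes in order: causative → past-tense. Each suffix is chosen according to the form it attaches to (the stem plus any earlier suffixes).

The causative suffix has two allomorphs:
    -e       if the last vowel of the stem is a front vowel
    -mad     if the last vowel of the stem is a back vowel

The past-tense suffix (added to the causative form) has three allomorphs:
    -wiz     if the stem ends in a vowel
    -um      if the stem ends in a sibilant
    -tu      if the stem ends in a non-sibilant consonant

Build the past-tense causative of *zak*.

The last vowel of *zak* is /a/, which is a back vowel, so the causative suffix is -mad, giving *zakmad*.
The final sound of the causative form *zakmad* is /d/, which is a non-sibilant consonant, so the past-tense suffix is -tu, giving *zakmadtu*.

zakmadtu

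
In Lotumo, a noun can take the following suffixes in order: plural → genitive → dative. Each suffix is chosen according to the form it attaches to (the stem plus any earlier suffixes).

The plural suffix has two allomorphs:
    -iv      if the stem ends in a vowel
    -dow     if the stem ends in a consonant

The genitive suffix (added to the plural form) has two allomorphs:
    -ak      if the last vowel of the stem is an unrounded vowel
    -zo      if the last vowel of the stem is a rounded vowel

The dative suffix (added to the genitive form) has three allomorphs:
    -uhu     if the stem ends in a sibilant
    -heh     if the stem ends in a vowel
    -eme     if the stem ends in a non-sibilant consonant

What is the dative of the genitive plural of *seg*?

segdowzoheh

The final sound of *seg* is /g/, which is a consonant, so the plural suffix is -dow, giving *segdow*.
The last vowel of the plural form *segdow* is /o/, which is a rounded vowel, so the genitive suffix is -zo, giving *segdowzo*.
The genitive form *segdowzo* — final sound /o/ (a vowel) → -heh → *segdowzoheh*.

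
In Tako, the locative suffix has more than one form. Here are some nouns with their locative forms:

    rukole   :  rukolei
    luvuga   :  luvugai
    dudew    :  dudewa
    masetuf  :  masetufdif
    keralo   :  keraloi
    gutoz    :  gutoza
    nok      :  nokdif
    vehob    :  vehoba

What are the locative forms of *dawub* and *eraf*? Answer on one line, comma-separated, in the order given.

The suffix is conditioned by the final sound: -dif when the stem ends in a voiceless consonant (*masetuf*, *nok*); -a when the stem ends in a voiced consonant (*dudew*, *gutoz*, *vehob*); -i when the stem ends in a vowel (*rukole*, *luvuga*, *keralo*).
Since the final sound of *dawub* is /b/ (a voiced consonant), it takes -a, giving *dawuba*.
Since the final sound of *eraf* is /f/ (a voiceless consonant), it takes -dif, giving *erafdif*.

dawuba, erafdif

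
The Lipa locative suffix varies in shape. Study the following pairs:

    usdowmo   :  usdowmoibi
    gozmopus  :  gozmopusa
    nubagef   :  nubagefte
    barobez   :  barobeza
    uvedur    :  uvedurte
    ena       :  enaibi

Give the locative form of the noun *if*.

The alternation tracks the final sound of the stem — -a when the stem ends in a sibilant (*gozmopus*, *barobez*); -te when the stem ends in a non-sibilant consonant (*nubagef*, *uvedur*); -ibi when the stem ends in a vowel (*usdowmo*, *ena*).
*if* — final sound /f/ (a non-sibilant consonant) → -te → *ifte*.

ifte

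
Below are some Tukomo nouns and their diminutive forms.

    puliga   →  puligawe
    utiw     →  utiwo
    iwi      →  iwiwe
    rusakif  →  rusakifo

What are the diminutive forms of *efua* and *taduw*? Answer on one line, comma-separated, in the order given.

The suffix is conditioned by the final sound: -o when the stem ends in a consonant (*utiw*, *rusakif*); -we when the stem ends in a vowel (*puliga*, *iwi*).
The final sound of *efua* is /a/, which is a vowel, so the suffix is -we, giving *efuawe*.
*taduw*: final sound = /w/, a consonant → -o → *taduwo*.

efuawe, taduwo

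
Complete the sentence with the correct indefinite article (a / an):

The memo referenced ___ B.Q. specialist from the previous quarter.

a

The indefinite article is chosen by the initial *sound* of the following word, not its spelling.
The initialism *B.Q.* is read letter by letter; the first letter, B, is pronounced /biː/, which begins with a consonant sound.
So the article is *a*: The memo referenced a B.Q. specialist from the previous quarter.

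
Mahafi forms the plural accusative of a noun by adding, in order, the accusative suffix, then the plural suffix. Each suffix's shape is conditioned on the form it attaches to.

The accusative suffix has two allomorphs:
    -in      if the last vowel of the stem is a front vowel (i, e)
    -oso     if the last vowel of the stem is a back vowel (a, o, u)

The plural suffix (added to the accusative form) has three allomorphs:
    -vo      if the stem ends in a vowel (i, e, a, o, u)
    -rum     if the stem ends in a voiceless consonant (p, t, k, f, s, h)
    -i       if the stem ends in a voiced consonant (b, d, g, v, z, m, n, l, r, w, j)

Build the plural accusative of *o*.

oosovo

*o* — last vowel /o/ (a back vowel) → -oso → *ooso*.
The accusative form *ooso*: final sound = /o/, a vowel → -vo → *oosovo*.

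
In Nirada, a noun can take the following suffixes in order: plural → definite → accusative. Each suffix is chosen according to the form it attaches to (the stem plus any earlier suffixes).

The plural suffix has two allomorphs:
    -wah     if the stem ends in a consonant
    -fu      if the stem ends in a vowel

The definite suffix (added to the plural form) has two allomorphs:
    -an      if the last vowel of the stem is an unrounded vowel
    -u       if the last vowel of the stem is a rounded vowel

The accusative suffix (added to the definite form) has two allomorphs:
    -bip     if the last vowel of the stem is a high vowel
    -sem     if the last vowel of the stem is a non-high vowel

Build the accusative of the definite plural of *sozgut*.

sozgutwahansem

*sozgut* — final sound /t/ (a consonant) → -wah → *sozgutwah*.
The plural form *sozgutwah*: last vowel = /a/, an unrounded vowel → -an → *sozgutwahan*.
The definite form *sozgutwahan* — last vowel /a/ (a non-high vowel) → -sem → *sozgutwahansem*.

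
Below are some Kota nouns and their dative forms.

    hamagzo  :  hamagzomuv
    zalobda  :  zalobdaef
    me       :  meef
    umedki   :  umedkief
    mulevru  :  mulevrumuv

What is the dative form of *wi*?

wief

The suffix is conditioned by the last vowel: -muv when the last vowel of the stem is a rounded vowel (*hamagzo*, *mulevru*); -ef when the last vowel of the stem is an unrounded vowel (*zalobda*, *me*, *umedki*).
Since the last vowel of *wi* is /i/ (an unrounded vowel), it takes -ef, giving *wief*.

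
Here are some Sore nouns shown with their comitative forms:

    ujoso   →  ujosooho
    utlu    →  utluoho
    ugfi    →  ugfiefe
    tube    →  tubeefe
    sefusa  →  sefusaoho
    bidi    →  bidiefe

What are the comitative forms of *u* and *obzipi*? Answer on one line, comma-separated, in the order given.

The suffix is conditioned by the last vowel: -efe when the last vowel of the stem is a front vowel (*ugfi*, *tube*, *bidi*); -oho when the last vowel of the stem is a back vowel (*ujoso*, *utlu*, *sefusa*).
*u* — last vowel /u/ (a back vowel) → -oho → *uoho*.
*obzipi*: last vowel = /i/, a front vowel → -efe → *obzipiefe*.

uoho, obzipiefe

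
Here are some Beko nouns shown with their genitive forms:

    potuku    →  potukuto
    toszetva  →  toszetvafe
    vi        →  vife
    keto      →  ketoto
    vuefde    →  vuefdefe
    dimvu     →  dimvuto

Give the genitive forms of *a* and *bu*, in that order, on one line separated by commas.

afe, buto

The alternation tracks the last vowel of the stem — -to when the last vowel of the stem is a rounded vowel (*potuku*, *keto*, *dimvu*); -fe when the last vowel of the stem is an unrounded vowel (*toszetva*, *vi*, *vuefde*).
Since the last vowel of *a* is /a/ (an unrounded vowel), it takes -fe, giving *afe*.
*bu* — last vowel /u/ (a rounded vowel) → -to → *buto*.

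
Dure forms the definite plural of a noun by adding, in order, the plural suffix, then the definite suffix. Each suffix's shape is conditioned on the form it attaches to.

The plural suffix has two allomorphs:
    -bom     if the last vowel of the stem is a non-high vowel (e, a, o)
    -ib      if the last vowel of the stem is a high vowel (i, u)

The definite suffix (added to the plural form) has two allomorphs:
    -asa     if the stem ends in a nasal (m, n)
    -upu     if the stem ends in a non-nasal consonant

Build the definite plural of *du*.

duibupu

*du* — last vowel /u/ (a high vowel) → -ib → *duib*.
The final consonant of the plural form *duib* is /b/, which is non-nasal, so the definite suffix is -upu, giving *duibupu*.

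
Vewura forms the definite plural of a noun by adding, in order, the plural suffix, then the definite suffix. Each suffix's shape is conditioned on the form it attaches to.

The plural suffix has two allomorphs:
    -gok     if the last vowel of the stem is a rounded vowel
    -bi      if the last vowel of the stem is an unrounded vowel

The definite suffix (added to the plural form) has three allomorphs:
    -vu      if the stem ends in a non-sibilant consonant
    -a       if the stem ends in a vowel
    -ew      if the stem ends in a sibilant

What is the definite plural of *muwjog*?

muwjoggokvu

The last vowel of *muwjog* is /o/, which is a rounded vowel, so the plural suffix is -gok, giving *muwjoggok*.
The plural form *muwjoggok* — final sound /k/ (a non-sibilant consonant) → -vu → *muwjoggokvu*.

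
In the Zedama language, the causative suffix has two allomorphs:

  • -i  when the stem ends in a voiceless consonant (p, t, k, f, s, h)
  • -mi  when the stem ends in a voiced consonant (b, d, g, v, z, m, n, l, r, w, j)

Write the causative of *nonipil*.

*nonipil*: final consonant = /l/, voiced → -mi → *nonipilmi*.

nonipilmi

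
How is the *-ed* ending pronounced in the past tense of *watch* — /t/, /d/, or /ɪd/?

The stem *watch* ends in a voiceless consonant other than /t/.
The -ed suffix is realized as /ɪd/ after /t, d/; as /t/ after other voiceless consonants; and as /d/ after other voiced sounds.
So -ed on *watch* is pronounced /t/.

/t/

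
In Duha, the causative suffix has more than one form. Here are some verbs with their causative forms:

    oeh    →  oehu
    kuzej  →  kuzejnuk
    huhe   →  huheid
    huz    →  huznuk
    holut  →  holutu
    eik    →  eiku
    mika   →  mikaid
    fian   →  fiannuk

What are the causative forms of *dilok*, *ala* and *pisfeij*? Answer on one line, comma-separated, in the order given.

The pattern is voicing of the final sound: -u when the stem ends in a voiceless consonant (*oeh*, *holut*, *eik*); -nuk when the stem ends in a voiced consonant (*kuzej*, *huz*, *fian*); -id when the stem ends in a vowel (*huhe*, *mika*).
The final sound of *dilok* is /k/, which is a voiceless consonant, so the suffix is -u, giving *diloku*.
*ala* — final sound /a/ (a vowel) → -id → *alaid*.
The final sound of *pisfeij* is /j/, which is a voiced consonant, so the suffix is -nuk, giving *pisfeijnuk*.

diloku, alaid, pisfeijnuk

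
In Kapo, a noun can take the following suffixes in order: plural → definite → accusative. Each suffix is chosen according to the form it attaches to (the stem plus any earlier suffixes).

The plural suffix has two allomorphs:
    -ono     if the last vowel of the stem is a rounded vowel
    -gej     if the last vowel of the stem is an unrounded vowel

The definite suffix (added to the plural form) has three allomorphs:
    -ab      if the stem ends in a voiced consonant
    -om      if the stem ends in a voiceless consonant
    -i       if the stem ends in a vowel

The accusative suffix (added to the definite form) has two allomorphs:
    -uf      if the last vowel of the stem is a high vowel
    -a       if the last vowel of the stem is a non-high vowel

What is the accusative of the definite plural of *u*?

uonoiuf

*u*: last vowel = /u/, a rounded vowel → -ono → *uono*.
The plural form *uono*: final sound = /o/, a vowel → -i → *uonoi*.
Since the last vowel of the definite form *uonoi* is /i/ (a high vowel), it takes -uf, giving *uonoiuf*.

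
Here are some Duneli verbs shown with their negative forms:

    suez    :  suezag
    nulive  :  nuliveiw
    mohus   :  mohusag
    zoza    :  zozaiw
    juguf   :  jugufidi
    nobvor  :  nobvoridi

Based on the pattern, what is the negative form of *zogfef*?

zogfefidi

Looking at the final sound of each stem: -ag when the stem ends in a sibilant (*suez*, *mohus*); -idi when the stem ends in a non-sibilant consonant (*juguf*, *nobvor*); -iw when the stem ends in a vowel (*nulive*, *zoza*).
*zogfef*: final sound = /f/, a non-sibilant consonant → -idi → *zogfefidi*.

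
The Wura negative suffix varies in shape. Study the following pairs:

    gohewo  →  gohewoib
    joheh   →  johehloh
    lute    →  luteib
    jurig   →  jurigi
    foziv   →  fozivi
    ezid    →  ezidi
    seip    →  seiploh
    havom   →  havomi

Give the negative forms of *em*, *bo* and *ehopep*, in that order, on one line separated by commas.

The suffix is conditioned by the final sound: -loh when the stem ends in a voiceless consonant (*joheh*, *seip*); -i when the stem ends in a voiced consonant (*jurig*, *foziv*, *ezid*, *havom*); -ib when the stem ends in a vowel (*gohewo*, *lute*).
The final sound of *em* is /m/, which is a voiced consonant, so the suffix is -i, giving *emi*.
*bo* — final sound /o/ (a vowel) → -ib → *boib*.
*ehopep*: final sound = /p/, a voiceless consonant → -loh → *ehopeploh*.

emi, boib, ehopeploh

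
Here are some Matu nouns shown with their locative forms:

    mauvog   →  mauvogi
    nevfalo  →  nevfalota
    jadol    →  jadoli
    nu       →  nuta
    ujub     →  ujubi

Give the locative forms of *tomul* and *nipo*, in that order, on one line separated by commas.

The alternation tracks the final sound of the stem — -i when the stem ends in a consonant (*mauvog*, *jadol*, *ujub*); -ta when the stem ends in a vowel (*nevfalo*, *nu*).
*tomul*: final sound = /l/, a consonant → -i → *tomuli*.
Since the final sound of *nipo* is /o/ (a vowel), it takes -ta, giving *nipota*.

tomuli, nipota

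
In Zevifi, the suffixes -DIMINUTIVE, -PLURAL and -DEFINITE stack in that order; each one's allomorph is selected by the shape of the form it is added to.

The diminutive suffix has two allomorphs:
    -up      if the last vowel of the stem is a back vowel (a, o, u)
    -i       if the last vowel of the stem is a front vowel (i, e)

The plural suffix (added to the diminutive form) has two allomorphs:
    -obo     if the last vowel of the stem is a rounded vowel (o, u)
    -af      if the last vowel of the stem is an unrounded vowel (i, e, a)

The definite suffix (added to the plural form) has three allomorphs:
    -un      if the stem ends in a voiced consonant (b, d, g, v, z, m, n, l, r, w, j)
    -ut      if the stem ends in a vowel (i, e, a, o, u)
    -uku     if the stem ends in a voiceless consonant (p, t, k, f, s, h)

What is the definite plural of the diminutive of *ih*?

*ih* — last vowel /i/ (a front vowel) → -i → *ihi*.
Since the last vowel of the diminutive form *ihi* is /i/ (an unrounded vowel), it takes -af, giving *ihiaf*.
The final sound of the plural form *ihiaf* is /f/, which is a voiceless consonant, so the definite suffix is -uku, giving *ihiafuku*.

ihiafuku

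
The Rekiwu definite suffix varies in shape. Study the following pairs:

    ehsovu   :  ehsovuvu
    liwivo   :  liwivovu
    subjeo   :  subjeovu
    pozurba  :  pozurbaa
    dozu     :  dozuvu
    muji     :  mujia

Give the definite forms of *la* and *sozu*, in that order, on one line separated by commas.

Looking at the last vowel of each stem: -vu when the last vowel of the stem is a rounded vowel (*ehsovu*, *liwivo*, *subjeo*, *dozu*); -a when the last vowel of the stem is an unrounded vowel (*pozurba*, *muji*).
The last vowel of *la* is /a/, which is an unrounded vowel, so the suffix is -a, giving *laa*.
Since the last vowel of *sozu* is /u/ (a rounded vowel), it takes -vu, giving *sozuvu*.

laa, sozuvu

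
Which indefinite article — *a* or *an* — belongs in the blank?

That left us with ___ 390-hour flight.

The indefinite article is chosen by the initial *sound* of the following word, not its spelling.
The number *390* is spoken "three hundred …", beginning with /θriː/ — a consonant sound.
So the article is *a*: That left us with a 390-hour flight.

a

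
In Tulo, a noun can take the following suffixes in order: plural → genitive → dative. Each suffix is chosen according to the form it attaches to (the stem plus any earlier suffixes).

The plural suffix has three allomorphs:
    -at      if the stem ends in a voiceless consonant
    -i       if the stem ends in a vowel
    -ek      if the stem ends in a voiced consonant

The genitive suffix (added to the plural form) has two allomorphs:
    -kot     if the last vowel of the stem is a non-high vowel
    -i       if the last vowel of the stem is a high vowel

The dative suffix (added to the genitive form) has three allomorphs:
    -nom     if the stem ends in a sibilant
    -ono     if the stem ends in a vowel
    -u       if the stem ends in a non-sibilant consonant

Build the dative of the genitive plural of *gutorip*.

gutoripatkotu

*gutorip*: final sound = /p/, a voiceless consonant → -at → *gutoripat*.
The plural form *gutoripat* — last vowel /a/ (a non-high vowel) → -kot → *gutoripatkot*.
The final sound of the genitive form *gutoripatkot* is /t/, which is a non-sibilant consonant, so the dative suffix is -u, giving *gutoripatkotu*.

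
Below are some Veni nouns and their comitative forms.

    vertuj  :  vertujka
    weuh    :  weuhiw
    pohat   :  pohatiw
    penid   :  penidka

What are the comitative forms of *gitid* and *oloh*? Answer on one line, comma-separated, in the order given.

gitidka, olohiw

Looking at the final consonant of each stem: -iw when the stem ends in a voiceless consonant (*weuh*, *pohat*); -ka when the stem ends in a voiced consonant (*vertuj*, *penid*).
The final consonant of *gitid* is /d/, which is voiced, so the suffix is -ka, giving *gitidka*.
*oloh* — final consonant /h/ (voiceless) → -iw → *olohiw*.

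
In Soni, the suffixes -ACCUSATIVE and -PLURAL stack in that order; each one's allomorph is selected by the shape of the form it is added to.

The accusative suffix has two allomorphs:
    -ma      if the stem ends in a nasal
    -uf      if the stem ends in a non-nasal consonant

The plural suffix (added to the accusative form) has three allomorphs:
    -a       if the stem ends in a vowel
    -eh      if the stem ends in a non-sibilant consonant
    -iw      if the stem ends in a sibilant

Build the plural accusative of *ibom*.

ibommaa

The final consonant of *ibom* is /m/, which is a nasal, so the accusative suffix is -ma, giving *ibomma*.
The final sound of the accusative form *ibomma* is /a/, which is a vowel, so the plural suffix is -a, giving *ibommaa*.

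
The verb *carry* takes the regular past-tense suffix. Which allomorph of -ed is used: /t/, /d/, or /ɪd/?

The stem *carry* ends in a voiced sound other than /d/.
The -ed suffix is realized as /ɪd/ after /t, d/; as /t/ after other voiceless consonants; and as /d/ after other voiced sounds.
So -ed on *carry* is pronounced /d/.

/d/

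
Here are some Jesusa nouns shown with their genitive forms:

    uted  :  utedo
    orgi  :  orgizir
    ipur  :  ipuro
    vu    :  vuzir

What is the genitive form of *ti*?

The pattern is consonant vs. vowel: -o when the stem ends in a consonant (*uted*, *ipur*); -zir when the stem ends in a vowel (*orgi*, *vu*).
*ti* — final sound /i/ (a vowel) → -zir → *tizir*.

tizir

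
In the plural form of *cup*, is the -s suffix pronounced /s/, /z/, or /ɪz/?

/s/

The stem *cup* ends in a voiceless non-sibilant consonant.
The plural suffix surfaces as /ɪz/ after sibilants, /s/ after other voiceless consonants, and /z/ after other voiced sounds.
So the plural -s on *cup* is pronounced /s/.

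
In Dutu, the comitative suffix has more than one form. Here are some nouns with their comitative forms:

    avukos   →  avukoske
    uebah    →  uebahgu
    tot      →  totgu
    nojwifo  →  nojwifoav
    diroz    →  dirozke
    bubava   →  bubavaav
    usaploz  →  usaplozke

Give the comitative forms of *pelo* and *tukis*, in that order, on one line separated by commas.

peloav, tukiske

The alternation tracks the final sound of the stem — -ke when the stem ends in a sibilant (*avukos*, *diroz*, *usaploz*); -gu when the stem ends in a non-sibilant consonant (*uebah*, *tot*); -av when the stem ends in a vowel (*nojwifo*, *bubava*).
Since the final sound of *pelo* is /o/ (a vowel), it takes -av, giving *peloav*.
The final sound of *tukis* is /s/, which is a sibilant, so the suffix is -ke, giving *tukiske*.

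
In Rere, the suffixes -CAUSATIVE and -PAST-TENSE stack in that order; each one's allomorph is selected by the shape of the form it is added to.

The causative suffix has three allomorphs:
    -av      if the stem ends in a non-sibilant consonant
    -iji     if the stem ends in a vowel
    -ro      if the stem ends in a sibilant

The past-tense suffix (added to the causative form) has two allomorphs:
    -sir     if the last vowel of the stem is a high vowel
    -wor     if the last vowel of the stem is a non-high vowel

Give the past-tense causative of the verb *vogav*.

The final sound of *vogav* is /v/, which is a non-sibilant consonant, so the causative suffix is -av, giving *vogavav*.
The last vowel of the causative form *vogavav* is /a/, which is a non-high vowel, so the past-tense suffix is -wor, giving *vogavavwor*.

vogavavwor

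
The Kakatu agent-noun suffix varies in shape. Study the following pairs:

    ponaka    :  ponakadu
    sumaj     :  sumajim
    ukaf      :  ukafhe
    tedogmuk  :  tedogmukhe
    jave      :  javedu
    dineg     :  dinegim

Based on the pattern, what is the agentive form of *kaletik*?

kaletikhe

The suffix is conditioned by the final sound: -he when the stem ends in a voiceless consonant (*ukaf*, *tedogmuk*); -im when the stem ends in a voiced consonant (*sumaj*, *dineg*); -du when the stem ends in a vowel (*ponaka*, *jave*).
Since the final sound of *kaletik* is /k/ (a voiceless consonant), it takes -he, giving *kaletikhe*.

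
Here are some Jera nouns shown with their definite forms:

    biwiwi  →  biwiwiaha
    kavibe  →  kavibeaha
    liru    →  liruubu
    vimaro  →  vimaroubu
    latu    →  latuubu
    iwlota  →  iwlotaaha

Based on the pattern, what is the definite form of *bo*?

boubu

The alternation tracks the last vowel of the stem — -ubu when the last vowel of the stem is a rounded vowel (*liru*, *vimaro*, *latu*); -aha when the last vowel of the stem is an unrounded vowel (*biwiwi*, *kavibe*, *iwlota*).
*bo*: last vowel = /o/, a rounded vowel → -ubu → *boubu*.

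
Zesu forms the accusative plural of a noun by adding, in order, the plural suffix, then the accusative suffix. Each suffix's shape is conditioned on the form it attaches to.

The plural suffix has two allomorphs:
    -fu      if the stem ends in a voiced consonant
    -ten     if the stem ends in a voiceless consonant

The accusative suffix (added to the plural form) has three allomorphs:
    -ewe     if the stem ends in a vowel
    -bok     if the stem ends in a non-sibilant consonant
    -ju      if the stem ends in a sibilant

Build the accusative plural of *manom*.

Since the final consonant of *manom* is /m/ (voiced), it takes -fu, giving *manomfu*.
The plural form *manomfu* — final sound /u/ (a vowel) → -ewe → *manomfuewe*.

manomfuewe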